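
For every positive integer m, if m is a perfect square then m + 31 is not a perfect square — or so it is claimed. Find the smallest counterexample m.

m = 225

Check each positive integer m in order until m is a perfect square but m + 31 is a perfect square.
The first 14 eligible values, up to m = 196, all satisfy the conclusion.
m = 225: 225 = 15² and 225 + 31 = 256 = 16².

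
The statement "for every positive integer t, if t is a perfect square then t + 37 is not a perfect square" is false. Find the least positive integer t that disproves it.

t = 324

A counterexample is any positive integer t such that t is a perfect square but t + 37 is a perfect square; we check each in order.
For t = 1, 4, 9, 16, …, 225, 256, 289 the conclusion holds.
t = 324: 324 = 18² and 324 + 37 = 361 = 19².
Thus t = 324 disproves the claim, and no smaller t works.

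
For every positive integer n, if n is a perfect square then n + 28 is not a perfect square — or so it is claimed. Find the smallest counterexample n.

The first 5 eligible values, up to n = 25, all satisfy the conclusion.
n = 36: 36 = 6² and 36 + 28 = 64 = 8².

n = 36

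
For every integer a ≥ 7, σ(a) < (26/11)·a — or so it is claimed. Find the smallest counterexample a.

a = 24

Check each integer a ≥ 7 in order until the claim fails.
The first 17 eligible values, up to a = 23, all satisfy the conclusion.
a = 24: σ(24) = 60; 60 ≥ 624/11.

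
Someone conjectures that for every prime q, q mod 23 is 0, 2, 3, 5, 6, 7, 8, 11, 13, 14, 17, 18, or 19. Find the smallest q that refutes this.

We need the least prime q for which the claim fails.
For q = 2, 3, 5, 7, …, 31, 37, 41 the conclusion holds.
q = 43: 43 mod 23 = 20 — not in {0, 2, 3, 5, 6, 7, 8, 11, 13, 14, 17, 18, 19}.
Thus q = 43 disproves the claim, and no smaller q works.

q = 43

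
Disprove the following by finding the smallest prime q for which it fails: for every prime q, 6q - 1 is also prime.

q = 11

A counterexample is any prime q such that 6q - 1 is not prime; we check each in order.
For q = 2, 3, 5, 7 the conclusion holds.
q = 11: 6q - 1 = 65 = 5 × 13, not prime.
So q = 11 is the smallest counterexample.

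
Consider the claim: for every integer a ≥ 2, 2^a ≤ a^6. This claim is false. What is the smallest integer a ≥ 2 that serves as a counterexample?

A counterexample is any integer a ≥ 2 such that 2^a > a^6; we check each in order.
The first 28 eligible values, up to a = 29, all satisfy the conclusion.
a = 30: 2^a = 1073741824 and a^6 = 729000000, so 1073741824 > 729000000.
Hence a = 30 is a counterexample.

a = 30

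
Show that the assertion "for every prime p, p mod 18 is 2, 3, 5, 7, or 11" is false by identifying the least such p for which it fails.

A counterexample is any prime p such that the claim fails; we check each in order.
p = 2: 2 mod 18 = 2.
p = 3: 3 mod 18 = 3.
p = 5: 5 mod 18 = 5.
p = 7: 7 mod 18 = 7.
p = 11: 11 mod 18 = 11.
p = 13: 13 mod 18 = 13 — not in {2, 3, 5, 7, 11}.
So p = 13 is the smallest counterexample.

p = 13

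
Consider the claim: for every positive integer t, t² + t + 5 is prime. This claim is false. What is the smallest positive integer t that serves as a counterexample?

t = 4

t = 1: t² + t + 5 = 7, prime.
t = 2: t² + t + 5 = 11, prime.
t = 3: t² + t + 5 = 17, prime.
t = 4: t² + t + 5 = 25 = 5 × 5, composite.
Hence t = 4 is a counterexample.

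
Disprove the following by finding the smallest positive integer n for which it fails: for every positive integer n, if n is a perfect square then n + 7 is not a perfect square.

For n = 1, 4 the conclusion holds.
n = 9: 9 = 3² and 9 + 7 = 16 = 4².

n = 9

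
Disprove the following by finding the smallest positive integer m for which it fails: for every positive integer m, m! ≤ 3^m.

m = 7

Check each positive integer m in order until m! > 3^m.
For m = 1, 2, 3, 4, 5, 6 the conclusion holds.
m = 7: m! = 5040 and 3^m = 2187, so 5040 > 2187.
Thus m = 7 disproves the claim, and no smaller m works.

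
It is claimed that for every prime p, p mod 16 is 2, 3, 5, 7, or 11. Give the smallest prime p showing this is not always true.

We need the least prime p for which the claim fails.
For p = 2, 3, 5, 7, 11 the conclusion holds.
p = 13: 13 mod 16 = 13 — not in {2, 3, 5, 7, 11}.
Thus p = 13 disproves the claim, and no smaller p works.

p = 13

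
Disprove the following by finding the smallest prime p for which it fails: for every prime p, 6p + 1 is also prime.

We need the least prime p for which 6p + 1 is not prime.
For p = 2, 3, 5, 7, 11, 13, 17 the conclusion holds.
p = 19: 6p + 1 = 115 = 5 × 23, not prime.
Thus p = 19 disproves the claim, and no smaller p works.

p = 19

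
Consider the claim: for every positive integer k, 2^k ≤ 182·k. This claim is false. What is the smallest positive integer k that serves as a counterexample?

k = 11

A counterexample is any positive integer k such that 2^k > 182·k; we check each in order.
For k = 1, 2, 3, 4, 5, 6, 7, 8, 9, 10 the conclusion holds.
k = 11: 2^k = 2048 and 182·k = 2002, so 2048 > 2002.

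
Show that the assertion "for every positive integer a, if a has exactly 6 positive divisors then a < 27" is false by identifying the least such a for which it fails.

a = 12: τ(12) = 6; 12 < 27.
a = 18: τ(18) = 6; 18 < 27.
a = 20: τ(20) = 6; 20 < 27.
a = 28: τ(28) = 6; 28 ≥ 27.
Thus a = 28 disproves the claim, and no smaller a works.

a = 28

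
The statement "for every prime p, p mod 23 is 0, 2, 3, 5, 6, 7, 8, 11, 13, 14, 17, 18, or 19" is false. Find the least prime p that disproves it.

p = 43

The first 13 eligible values, up to p = 41, all satisfy the conclusion.
p = 43: 43 mod 23 = 20 — not in {0, 2, 3, 5, 6, 7, 8, 11, 13, 14, 17, 18, 19}.
Hence p = 43 is a counterexample.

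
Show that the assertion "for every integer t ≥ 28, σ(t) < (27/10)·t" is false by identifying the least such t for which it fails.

t = 60

We need the least integer t ≥ 28 for which the claim fails.
The first 32 eligible values, up to t = 59, all satisfy the conclusion.
t = 60: σ(60) = 168; 168 ≥ 162.
Thus t = 60 disproves the claim, and no smaller t works.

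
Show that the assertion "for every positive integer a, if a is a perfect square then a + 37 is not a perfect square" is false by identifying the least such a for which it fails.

a = 324

A counterexample is any positive integer a such that a is a perfect square but a + 37 is a perfect square; we check each in order.
For a = 1, 4, 9, 16, …, 225, 256, 289 the conclusion holds.
a = 324: 324 = 18² and 324 + 37 = 361 = 19².
Hence a = 324 is a counterexample.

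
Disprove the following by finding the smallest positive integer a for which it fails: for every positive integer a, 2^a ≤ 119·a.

a = 11

We need the least positive integer a for which 2^a > 119·a.
The first 10 eligible values, up to a = 10, all satisfy the conclusion.
a = 11: 2^a = 2048 and 119·a = 1309, so 2048 > 1309.
Hence a = 11 is a counterexample.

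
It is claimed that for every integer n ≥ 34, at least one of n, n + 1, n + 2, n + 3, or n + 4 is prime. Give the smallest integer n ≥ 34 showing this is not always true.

A counterexample is any integer n ≥ 34 such that n, n + 1, n + 2, n + 3, n + 4 are all composite; we check each in order.
The first 14 eligible values, up to n = 47, all satisfy the conclusion.
n = 48: 48 = 2 × 24; 49 = 7 × 7; 50 = 2 × 25; 51 = 3 × 17; 52 = 2 × 26 — all composite.
Hence n = 48 is a counterexample.

n = 48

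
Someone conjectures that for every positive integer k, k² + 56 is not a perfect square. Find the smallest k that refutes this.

For k = 1, 2, 3, 4 the conclusion holds.
k = 5: 5² + 56 = 81 = 9², a perfect square.
Thus k = 5 disproves the claim, and no smaller k works.

k = 5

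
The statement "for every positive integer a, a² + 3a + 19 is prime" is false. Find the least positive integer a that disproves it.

Check each positive integer a in order until a² + 3a + 19 is not prime.
For a = 1, 2, 3, 4, …, 12, 13, 14 the conclusion holds.
a = 15: a² + 3a + 19 = 289 = 17 × 17, composite.
Hence a = 15 is a counterexample.

a = 15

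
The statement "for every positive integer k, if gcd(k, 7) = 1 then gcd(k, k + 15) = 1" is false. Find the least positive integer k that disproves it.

k = 3

We need the least positive integer k for which gcd(k, 7) = 1 but gcd(k, k + 15) > 1.
For k = 1, 2 the conclusion holds.
k = 3: gcd(3, 18) = 3.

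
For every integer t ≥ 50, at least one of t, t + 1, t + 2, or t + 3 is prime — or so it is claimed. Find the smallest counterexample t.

t = 54

Check each integer t ≥ 50 in order until t, t + 1, t + 2, t + 3 are all composite.
t = 50: 53 is prime.
t = 51: 53 is prime.
t = 52: 53 is prime.
t = 53: 53 is prime.
t = 54: 54 = 2 × 27; 55 = 5 × 11; 56 = 2 × 28; 57 = 3 × 19 — all composite.
So t = 54 is the smallest counterexample.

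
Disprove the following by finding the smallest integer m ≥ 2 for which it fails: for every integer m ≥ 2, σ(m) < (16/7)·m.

m = 12

For m = 2, 3, 4, 5, 6, 7, 8, 9, 10, 11 the conclusion holds.
m = 12: σ(12) = 28; 28 ≥ 192/7.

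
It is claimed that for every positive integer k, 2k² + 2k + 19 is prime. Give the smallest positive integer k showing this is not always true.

For k = 1, 2, 3, 4, …, 15, 16, 17 the conclusion holds.
k = 18: 2k² + 2k + 19 = 703 = 19 × 37, composite.
Thus k = 18 disproves the claim, and no smaller k works.

k = 18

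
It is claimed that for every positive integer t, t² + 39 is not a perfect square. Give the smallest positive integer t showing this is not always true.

A counterexample is any positive integer t such that t² + 39 is a perfect square; we check each in order.
t = 1: 1² + 39 = 40, not a perfect square.
t = 2: 2² + 39 = 43, not a perfect square.
t = 3: 3² + 39 = 48, not a perfect square.
t = 4: 4² + 39 = 55, not a perfect square.
t = 5: 5² + 39 = 64 = 8², a perfect square.

t = 5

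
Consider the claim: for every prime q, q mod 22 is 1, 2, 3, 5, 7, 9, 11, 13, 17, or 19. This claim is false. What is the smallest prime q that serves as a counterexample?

For q = 2, 3, 5, 7, …, 23, 29, 31 the conclusion holds.
q = 37: 37 mod 22 = 15 — not in {1, 2, 3, 5, 7, 9, 11, 13, 17, 19}.

q = 37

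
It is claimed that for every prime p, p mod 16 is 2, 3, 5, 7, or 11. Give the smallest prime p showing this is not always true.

p = 13

For p = 2, 3, 5, 7, 11 the conclusion holds.
p = 13: 13 mod 16 = 13 — not in {2, 3, 5, 7, 11}.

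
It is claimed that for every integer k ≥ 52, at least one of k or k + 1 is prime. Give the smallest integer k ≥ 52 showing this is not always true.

We need the least integer k ≥ 52 for which k, k + 1 are both composite.
For k = 52, 53 the conclusion holds.
k = 54: 54 = 2 × 27; 55 = 5 × 11 — both composite.
Thus k = 54 disproves the claim, and no smaller k works.

k = 54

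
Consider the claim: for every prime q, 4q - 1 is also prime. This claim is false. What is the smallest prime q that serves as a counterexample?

q = 7

A counterexample is any prime q such that 4q - 1 is not prime; we check each in order.
For q = 2, 3, 5 the conclusion holds.
q = 7: 4q - 1 = 27 = 3 × 9, not prime.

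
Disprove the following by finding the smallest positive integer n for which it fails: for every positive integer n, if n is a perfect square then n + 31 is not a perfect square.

n = 225

We need the least positive integer n for which n is a perfect square but n + 31 is a perfect square.
The first 14 eligible values, up to n = 196, all satisfy the conclusion.
n = 225: 225 = 15² and 225 + 31 = 256 = 16².
Hence n = 225 is a counterexample.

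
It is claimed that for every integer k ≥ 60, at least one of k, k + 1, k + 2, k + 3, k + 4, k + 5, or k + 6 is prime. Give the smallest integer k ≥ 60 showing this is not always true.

A counterexample is any integer k ≥ 60 such that k, k + 1, k + 2, k + 3, k + 4, k + 5, k + 6 are all composite; we check each in order.
For k = 60, 61, 62, 63, …, 87, 88, 89 the conclusion holds.
k = 90: 90 = 2 × 45; 91 = 7 × 13; 92 = 2 × 46; 93 = 3 × 31; 94 = 2 × 47; 95 = 5 × 19; 96 = 2 × 48 — all composite.

k = 90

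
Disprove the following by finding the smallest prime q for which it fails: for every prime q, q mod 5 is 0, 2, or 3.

q = 11

We need the least prime q for which the claim fails.
q = 2: 2 mod 5 = 2.
q = 3: 3 mod 5 = 3.
q = 5: 5 mod 5 = 0.
q = 7: 7 mod 5 = 2.
q = 11: 11 mod 5 = 1 — not in {0, 2, 3}.
So q = 11 is the smallest counterexample.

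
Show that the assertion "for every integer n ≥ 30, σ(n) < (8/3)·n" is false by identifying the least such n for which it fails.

n = 60

Check each integer n ≥ 30 in order until the claim fails.
For n = 30, 31, 32, 33, …, 57, 58, 59 the conclusion holds.
n = 60: σ(60) = 168; 168 ≥ 160.
Hence n = 60 is a counterexample.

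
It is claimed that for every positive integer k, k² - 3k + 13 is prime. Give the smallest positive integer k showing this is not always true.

For k = 1, 2, 3, 4, …, 9, 10, 11 the conclusion holds.
k = 12: k² - 3k + 13 = 121 = 11 × 11, composite.

k = 12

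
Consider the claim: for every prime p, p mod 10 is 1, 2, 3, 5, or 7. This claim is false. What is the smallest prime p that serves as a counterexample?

The first 7 eligible values, up to p = 17, all satisfy the conclusion.
p = 19: 19 mod 10 = 9 — not in {1, 2, 3, 5, 7}.
Hence p = 19 is a counterexample.

p = 19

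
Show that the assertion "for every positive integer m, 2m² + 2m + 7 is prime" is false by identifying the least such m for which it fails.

Check each positive integer m in order until 2m² + 2m + 7 is not prime.
The first 5 eligible values, up to m = 5, all satisfy the conclusion.
m = 6: 2m² + 2m + 7 = 91 = 7 × 13, composite.
Hence m = 6 is a counterexample.

m = 6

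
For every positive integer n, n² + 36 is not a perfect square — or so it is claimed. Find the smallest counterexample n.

We need the least positive integer n for which n² + 36 is a perfect square.
For n = 1, 2, 3, 4, 5, 6, 7 the conclusion holds.
n = 8: 8² + 36 = 100 = 10², a perfect square.
Hence n = 8 is a counterexample.

n = 8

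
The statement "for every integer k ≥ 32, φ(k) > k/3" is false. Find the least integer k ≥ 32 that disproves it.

k = 36

k = 32: φ(32) = 16 and 32/3 = 32/3, so φ(32) > 32/3.
k = 33: φ(33) = 20 and 33/3 = 11, so φ(33) > 33/3.
k = 34: φ(34) = 16 and 34/3 = 34/3, so φ(34) > 34/3.
k = 35: φ(35) = 24 and 35/3 = 35/3, so φ(35) > 35/3.
k = 36: φ(36) = 12 and 36/3 = 12, so φ(36) ≤ 36/3.
Hence k = 36 is a counterexample.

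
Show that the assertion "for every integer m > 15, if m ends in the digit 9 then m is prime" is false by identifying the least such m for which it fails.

Check each integer m > 15 in order until m ends in the digit 9 but m is not prime.
m = 19: 19 ends in 9 and is prime.
m = 29: 29 ends in 9 and is prime.
m = 39: 39 ends in 9; 39 = 3 × 13, composite.

m = 39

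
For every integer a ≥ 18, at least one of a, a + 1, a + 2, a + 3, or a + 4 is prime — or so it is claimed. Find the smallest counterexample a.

The first 6 eligible values, up to a = 23, all satisfy the conclusion.
a = 24: 24 = 2 × 12; 25 = 5 × 5; 26 = 2 × 13; 27 = 3 × 9; 28 = 2 × 14 — all composite.
Thus a = 24 disproves the claim, and no smaller a works.

a = 24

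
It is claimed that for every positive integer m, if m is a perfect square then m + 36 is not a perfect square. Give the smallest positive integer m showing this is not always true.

m = 64

The first 7 eligible values, up to m = 49, all satisfy the conclusion.
m = 64: 64 = 8² and 64 + 36 = 100 = 10².
Thus m = 64 disproves the claim, and no smaller m works.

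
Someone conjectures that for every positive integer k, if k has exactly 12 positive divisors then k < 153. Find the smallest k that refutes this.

Check each positive integer k in order until k has exactly 12 positive divisors but the claim fails.
For k = 60, 72, 84, 90, 96, 108, 126, 132, 140, 150 the conclusion holds.
k = 156: τ(156) = 12; 156 ≥ 153.
Thus k = 156 disproves the claim, and no smaller k works.

k = 156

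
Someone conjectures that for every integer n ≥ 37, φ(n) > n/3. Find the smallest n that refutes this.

n = 42

A counterexample is any integer n ≥ 37 such that the claim fails; we check each in order.
For n = 37, 38, 39, 40, 41 the conclusion holds.
n = 42: φ(42) = 12 and 42/3 = 14, so φ(42) ≤ 42/3.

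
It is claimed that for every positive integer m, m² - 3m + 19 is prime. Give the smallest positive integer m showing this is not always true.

m = 18

The first 17 eligible values, up to m = 17, all satisfy the conclusion.
m = 18: m² - 3m + 19 = 289 = 17 × 17, composite.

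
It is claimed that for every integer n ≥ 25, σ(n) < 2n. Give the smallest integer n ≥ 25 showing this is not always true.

For n = 25, 26, 27 the conclusion holds.
n = 28: σ(28) = 56; 56 ≥ 56.

n = 28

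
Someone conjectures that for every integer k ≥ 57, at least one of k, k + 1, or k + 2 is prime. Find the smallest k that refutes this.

Check each integer k ≥ 57 in order until k, k + 1, k + 2 are all composite.
For k = 57, 58, 59, 60, 61 the conclusion holds.
k = 62: 62 = 2 × 31; 63 = 3 × 21; 64 = 2 × 32 — all composite.

k = 62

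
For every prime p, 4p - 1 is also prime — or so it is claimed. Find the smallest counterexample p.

p = 7

A counterexample is any prime p such that 4p - 1 is not prime; we check each in order.
For p = 2, 3, 5 the conclusion holds.
p = 7: 4p - 1 = 27 = 3 × 9, not prime.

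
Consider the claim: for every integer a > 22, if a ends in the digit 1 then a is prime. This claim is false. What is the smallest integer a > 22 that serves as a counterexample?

a = 51

We need the least integer a > 22 for which a ends in the digit 1 but a is not prime.
For a = 31, 41 the conclusion holds.
a = 51: 51 ends in 1; 51 = 3 × 17, composite.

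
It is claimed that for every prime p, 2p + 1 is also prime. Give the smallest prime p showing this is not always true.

p = 7

For p = 2, 3, 5 the conclusion holds.
p = 7: 2p + 1 = 15 = 3 × 5, not prime.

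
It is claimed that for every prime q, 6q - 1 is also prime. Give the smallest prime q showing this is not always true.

q = 11

Check each prime q in order until 6q - 1 is not prime.
q = 2: 6q - 1 = 11, prime.
q = 3: 6q - 1 = 17, prime.
q = 5: 6q - 1 = 29, prime.
q = 7: 6q - 1 = 41, prime.
q = 11: 6q - 1 = 65 = 5 × 13, not prime.
So q = 11 is the smallest counterexample.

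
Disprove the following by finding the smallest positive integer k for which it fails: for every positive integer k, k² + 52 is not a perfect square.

k = 12

For k = 1, 2, 3, 4, …, 9, 10, 11 the conclusion holds.
k = 12: 12² + 52 = 196 = 14², a perfect square.
Thus k = 12 disproves the claim, and no smaller k works.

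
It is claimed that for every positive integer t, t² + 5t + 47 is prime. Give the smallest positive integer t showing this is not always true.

t = 38

For t = 1, 2, 3, 4, …, 35, 36, 37 the conclusion holds.
t = 38: t² + 5t + 47 = 1681 = 41 × 41, composite.
So t = 38 is the smallest counterexample.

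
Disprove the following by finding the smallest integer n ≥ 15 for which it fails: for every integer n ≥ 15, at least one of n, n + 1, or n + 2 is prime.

We need the least integer n ≥ 15 for which n, n + 1, n + 2 are all composite.
The first 5 eligible values, up to n = 19, all satisfy the conclusion.
n = 20: 20 = 2 × 10; 21 = 3 × 7; 22 = 2 × 11 — all composite.
Thus n = 20 disproves the claim, and no smaller n works.

n = 20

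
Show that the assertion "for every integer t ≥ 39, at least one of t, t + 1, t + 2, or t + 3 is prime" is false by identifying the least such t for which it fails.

t = 48

For t = 39, 40, 41, 42, 43, 44, 45, 46, 47 the conclusion holds.
t = 48: 48 = 2 × 24; 49 = 7 × 7; 50 = 2 × 25; 51 = 3 × 17 — all composite.
Thus t = 48 disproves the claim, and no smaller t works.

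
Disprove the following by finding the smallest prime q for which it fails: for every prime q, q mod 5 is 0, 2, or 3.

We need the least prime q for which the claim fails.
For q = 2, 3, 5, 7 the conclusion holds.
q = 11: 11 mod 5 = 1 — not in {0, 2, 3}.

q = 11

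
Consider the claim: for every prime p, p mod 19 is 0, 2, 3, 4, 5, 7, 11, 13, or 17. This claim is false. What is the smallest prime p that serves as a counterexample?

p = 29

We need the least prime p for which the claim fails.
The first 9 eligible values, up to p = 23, all satisfy the conclusion.
p = 29: 29 mod 19 = 10 — not in {0, 2, 3, 4, 5, 7, 11, 13, 17}.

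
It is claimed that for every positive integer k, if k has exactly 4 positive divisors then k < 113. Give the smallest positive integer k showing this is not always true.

Check each positive integer k in order until k has exactly 4 positive divisors but the claim fails.
For k = 6, 8, 10, 14, …, 95, 106, 111 the conclusion holds.
k = 115: τ(115) = 4; 115 ≥ 113.

k = 115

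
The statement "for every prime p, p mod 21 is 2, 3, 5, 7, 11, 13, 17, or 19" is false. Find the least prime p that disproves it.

A counterexample is any prime p such that the claim fails; we check each in order.
For p = 2, 3, 5, 7, 11, 13, 17, 19, 23 the conclusion holds.
p = 29: 29 mod 21 = 8 — not in {2, 3, 5, 7, 11, 13, 17, 19}.
Thus p = 29 disproves the claim, and no smaller p works.

p = 29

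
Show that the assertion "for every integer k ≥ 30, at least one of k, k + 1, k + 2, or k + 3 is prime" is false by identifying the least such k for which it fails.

A counterexample is any integer k ≥ 30 such that k, k + 1, k + 2, k + 3 are all composite; we check each in order.
For k = 30, 31 the conclusion holds.
k = 32: 32 = 2 × 16; 33 = 3 × 11; 34 = 2 × 17; 35 = 5 × 7 — all composite.
Thus k = 32 disproves the claim, and no smaller k works.

k = 32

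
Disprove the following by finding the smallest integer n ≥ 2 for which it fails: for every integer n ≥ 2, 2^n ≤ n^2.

n = 5

A counterexample is any integer n ≥ 2 such that 2^n > n^2; we check each in order.
For n = 2, 3, 4 the conclusion holds.
n = 5: 2^n = 32 and n^2 = 25, so 32 > 25.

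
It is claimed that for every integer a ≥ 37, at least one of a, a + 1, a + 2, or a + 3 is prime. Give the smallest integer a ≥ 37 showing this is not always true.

a = 48

Check each integer a ≥ 37 in order until a, a + 1, a + 2, a + 3 are all composite.
For a = 37, 38, 39, 40, …, 45, 46, 47 the conclusion holds.
a = 48: 48 = 2 × 24; 49 = 7 × 7; 50 = 2 × 25; 51 = 3 × 17 — all composite.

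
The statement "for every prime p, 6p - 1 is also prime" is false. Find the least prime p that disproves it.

The first 4 eligible values, up to p = 7, all satisfy the conclusion.
p = 11: 6p - 1 = 65 = 5 × 13, not prime.

p = 11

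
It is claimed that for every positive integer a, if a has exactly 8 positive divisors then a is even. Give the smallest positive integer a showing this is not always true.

We need the least positive integer a for which a has exactly 8 positive divisors but a is odd.
The first 12 eligible values, up to a = 104, all satisfy the conclusion.
a = 105: divisors of 105: 1, 3, 5, 7, 15, 21, 35, 105; 105 is odd.
Hence a = 105 is a counterexample.

a = 105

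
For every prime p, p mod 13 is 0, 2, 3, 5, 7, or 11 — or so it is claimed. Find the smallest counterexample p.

A counterexample is any prime p such that the claim fails; we check each in order.
The first 6 eligible values, up to p = 13, all satisfy the conclusion.
p = 17: 17 mod 13 = 4 — not in {0, 2, 3, 5, 7, 11}.
So p = 17 is the smallest counterexample.

p = 17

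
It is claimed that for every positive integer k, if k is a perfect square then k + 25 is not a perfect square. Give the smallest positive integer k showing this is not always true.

k = 144

A counterexample is any positive integer k such that k is a perfect square but k + 25 is a perfect square; we check each in order.
For k = 1, 4, 9, 16, …, 81, 100, 121 the conclusion holds.
k = 144: 144 = 12² and 144 + 25 = 169 = 13².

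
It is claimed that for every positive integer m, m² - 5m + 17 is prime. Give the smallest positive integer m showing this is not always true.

m = 13

Check each positive integer m in order until m² - 5m + 17 is not prime.
The first 12 eligible values, up to m = 12, all satisfy the conclusion.
m = 13: m² - 5m + 17 = 121 = 11 × 11, composite.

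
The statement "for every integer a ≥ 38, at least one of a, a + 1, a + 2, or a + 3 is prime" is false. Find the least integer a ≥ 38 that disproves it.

Check each integer a ≥ 38 in order until a, a + 1, a + 2, a + 3 are all composite.
For a = 38, 39, 40, 41, 42, 43, 44, 45, 46, 47 the conclusion holds.
a = 48: 48 = 2 × 24; 49 = 7 × 7; 50 = 2 × 25; 51 = 3 × 17 — all composite.

a = 48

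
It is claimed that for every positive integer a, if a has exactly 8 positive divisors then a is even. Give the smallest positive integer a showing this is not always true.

Check each positive integer a in order until a has exactly 8 positive divisors but a is odd.
For a = 24, 30, 40, 42, …, 88, 102, 104 the conclusion holds.
a = 105: divisors of 105: 1, 3, 5, 7, 15, 21, 35, 105; 105 is odd.

a = 105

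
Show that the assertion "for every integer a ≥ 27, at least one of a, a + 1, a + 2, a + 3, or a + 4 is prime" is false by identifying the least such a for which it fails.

We need the least integer a ≥ 27 for which a, a + 1, a + 2, a + 3, a + 4 are all composite.
For a = 27, 28, 29, 30, 31 the conclusion holds.
a = 32: 32 = 2 × 16; 33 = 3 × 11; 34 = 2 × 17; 35 = 5 × 7; 36 = 2 × 18 — all composite.

a = 32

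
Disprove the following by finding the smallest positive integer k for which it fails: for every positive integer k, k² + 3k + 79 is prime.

Check each positive integer k in order until k² + 3k + 79 is not prime.
k = 1: k² + 3k + 79 = 83, prime.
k = 2: k² + 3k + 79 = 89, prime.
k = 3: k² + 3k + 79 = 97, prime.
k = 4: k² + 3k + 79 = 107, prime.
k = 5: k² + 3k + 79 = 119 = 7 × 17, composite.

k = 5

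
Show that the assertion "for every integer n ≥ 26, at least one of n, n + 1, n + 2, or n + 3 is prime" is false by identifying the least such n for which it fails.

n = 32

For n = 26, 27, 28, 29, 30, 31 the conclusion holds.
n = 32: 32 = 2 × 16; 33 = 3 × 11; 34 = 2 × 17; 35 = 5 × 7 — all composite.
So n = 32 is the smallest counterexample.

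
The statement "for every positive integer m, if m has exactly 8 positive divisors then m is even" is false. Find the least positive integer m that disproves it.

m = 105

The first 12 eligible values, up to m = 104, all satisfy the conclusion.
m = 105: divisors of 105: 1, 3, 5, 7, 15, 21, 35, 105; 105 is odd.
So m = 105 is the smallest counterexample.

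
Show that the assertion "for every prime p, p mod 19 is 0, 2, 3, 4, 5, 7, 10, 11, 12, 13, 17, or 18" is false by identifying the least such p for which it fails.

p = 47

We need the least prime p for which the claim fails.
For p = 2, 3, 5, 7, …, 37, 41, 43 the conclusion holds.
p = 47: 47 mod 19 = 9 — not in {0, 2, 3, 4, 5, 7, 10, 11, 12, 13, 17, 18}.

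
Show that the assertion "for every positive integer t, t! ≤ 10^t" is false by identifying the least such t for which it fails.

A counterexample is any positive integer t such that t! > 10^t; we check each in order.
For t = 1, 2, 3, 4, …, 22, 23, 24 the conclusion holds.
t = 25: t! = 15511210043330985984000000 and 10^t = 10000000000000000000000000, so 15511210043330985984000000 > 10000000000000000000000000.
Hence t = 25 is a counterexample.

t = 25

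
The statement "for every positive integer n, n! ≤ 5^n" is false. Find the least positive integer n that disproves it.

For n = 1, 2, 3, 4, …, 9, 10, 11 the conclusion holds.
n = 12: n! = 479001600 and 5^n = 244140625, so 479001600 > 244140625.
Hence n = 12 is a counterexample.

n = 12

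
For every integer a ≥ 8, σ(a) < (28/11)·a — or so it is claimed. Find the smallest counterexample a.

a = 48

We need the least integer a ≥ 8 for which the claim fails.
The first 40 eligible values, up to a = 47, all satisfy the conclusion.
a = 48: σ(48) = 124; 124 ≥ 1344/11.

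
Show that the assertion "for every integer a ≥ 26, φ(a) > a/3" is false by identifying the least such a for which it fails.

a = 30

Check each integer a ≥ 26 in order until the claim fails.
a = 26: φ(26) = 12 and 26/3 = 26/3, so φ(26) > 26/3.
a = 27: φ(27) = 18 and 27/3 = 9, so φ(27) > 27/3.
a = 28: φ(28) = 12 and 28/3 = 28/3, so φ(28) > 28/3.
a = 29: φ(29) = 28 and 29/3 = 29/3, so φ(29) > 29/3.
a = 30: φ(30) = 8 and 30/3 = 10, so φ(30) ≤ 30/3.
Hence a = 30 is a counterexample.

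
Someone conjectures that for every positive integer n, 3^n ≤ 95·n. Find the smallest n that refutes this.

n = 6

A counterexample is any positive integer n such that 3^n > 95·n; we check each in order.
n = 1: 3^n = 3 and 95·n = 95, so 3 ≤ 95.
n = 2: 3^n = 9 and 95·n = 190, so 9 ≤ 190.
n = 3: 3^n = 27 and 95·n = 285, so 27 ≤ 285.
n = 4: 3^n = 81 and 95·n = 380, so 81 ≤ 380.
n = 5: 3^n = 243 and 95·n = 475, so 243 ≤ 475.
n = 6: 3^n = 729 and 95·n = 570, so 729 > 570.
Thus n = 6 disproves the claim, and no smaller n works.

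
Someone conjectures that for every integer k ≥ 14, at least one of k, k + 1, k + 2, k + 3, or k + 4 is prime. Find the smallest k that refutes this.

A counterexample is any integer k ≥ 14 such that k, k + 1, k + 2, k + 3, k + 4 are all composite; we check each in order.
The first 10 eligible values, up to k = 23, all satisfy the conclusion.
k = 24: 24 = 2 × 12; 25 = 5 × 5; 26 = 2 × 13; 27 = 3 × 9; 28 = 2 × 14 — all composite.
Hence k = 24 is a counterexample.

k = 24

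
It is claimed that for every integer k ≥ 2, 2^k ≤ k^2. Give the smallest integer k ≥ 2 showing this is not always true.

Check each integer k ≥ 2 in order until 2^k > k^2.
k = 2: 2^k = 4 and k^2 = 4, so 4 ≤ 4.
k = 3: 2^k = 8 and k^2 = 9, so 8 ≤ 9.
k = 4: 2^k = 16 and k^2 = 16, so 16 ≤ 16.
k = 5: 2^k = 32 and k^2 = 25, so 32 > 25.
So k = 5 is the smallest counterexample.

k = 5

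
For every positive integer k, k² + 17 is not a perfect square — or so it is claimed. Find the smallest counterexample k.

For k = 1, 2, 3, 4, 5, 6, 7 the conclusion holds.
k = 8: 8² + 17 = 81 = 9², a perfect square.
Hence k = 8 is a counterexample.

k = 8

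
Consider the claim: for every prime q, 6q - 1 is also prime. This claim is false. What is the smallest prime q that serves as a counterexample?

q = 11

A counterexample is any prime q such that 6q - 1 is not prime; we check each in order.
q = 2: 6q - 1 = 11, prime.
q = 3: 6q - 1 = 17, prime.
q = 5: 6q - 1 = 29, prime.
q = 7: 6q - 1 = 41, prime.
q = 11: 6q - 1 = 65 = 5 × 13, not prime.
So q = 11 is the smallest counterexample.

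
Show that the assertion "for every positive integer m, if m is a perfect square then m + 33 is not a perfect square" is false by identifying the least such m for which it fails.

We need the least positive integer m for which m is a perfect square but m + 33 is a perfect square.
m = 1: 1 + 33 = 34, not a perfect square.
m = 4: 4 + 33 = 37, not a perfect square.
m = 9: 9 + 33 = 42, not a perfect square.
m = 16: 16 = 4² and 16 + 33 = 49 = 7².

m = 16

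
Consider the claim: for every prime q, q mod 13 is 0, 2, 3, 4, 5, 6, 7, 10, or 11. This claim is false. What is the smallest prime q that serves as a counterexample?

q = 47

A counterexample is any prime q such that the claim fails; we check each in order.
For q = 2, 3, 5, 7, …, 37, 41, 43 the conclusion holds.
q = 47: 47 mod 13 = 8 — not in {0, 2, 3, 4, 5, 6, 7, 10, 11}.
Thus q = 47 disproves the claim, and no smaller q works.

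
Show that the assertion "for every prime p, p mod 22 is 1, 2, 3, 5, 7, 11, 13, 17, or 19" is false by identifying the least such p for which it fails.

Check each prime p in order until the claim fails.
For p = 2, 3, 5, 7, 11, 13, 17, 19, 23, 29 the conclusion holds.
p = 31: 31 mod 22 = 9 — not in {1, 2, 3, 5, 7, 11, 13, 17, 19}.

p = 31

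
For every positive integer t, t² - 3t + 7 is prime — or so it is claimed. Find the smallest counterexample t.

t = 6

A counterexample is any positive integer t such that t² - 3t + 7 is not prime; we check each in order.
The first 5 eligible values, up to t = 5, all satisfy the conclusion.
t = 6: t² - 3t + 7 = 25 = 5 × 5, composite.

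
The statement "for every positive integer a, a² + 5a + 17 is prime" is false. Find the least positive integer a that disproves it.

a = 8

The first 7 eligible values, up to a = 7, all satisfy the conclusion.
a = 8: a² + 5a + 17 = 121 = 11 × 11, composite.
Thus a = 8 disproves the claim, and no smaller a works.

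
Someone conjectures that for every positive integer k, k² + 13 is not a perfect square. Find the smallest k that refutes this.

Check each positive integer k in order until k² + 13 is a perfect square.
k = 1: 1² + 13 = 14, not a perfect square.
k = 2: 2² + 13 = 17, not a perfect square.
k = 3: 3² + 13 = 22, not a perfect square.
k = 4: 4² + 13 = 29, not a perfect square.
k = 5: 5² + 13 = 38, not a perfect square.
k = 6: 6² + 13 = 49 = 7², a perfect square.
So k = 6 is the smallest counterexample.

k = 6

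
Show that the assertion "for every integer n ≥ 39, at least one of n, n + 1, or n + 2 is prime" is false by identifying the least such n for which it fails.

We need the least integer n ≥ 39 for which n, n + 1, n + 2 are all composite.
n = 39: 41 is prime.
n = 40: 41 is prime.
n = 41: 41 is prime.
n = 42: 43 is prime.
n = 43: 43 is prime.
n = 44: 44 = 2 × 22; 45 = 3 × 15; 46 = 2 × 23 — all composite.

n = 44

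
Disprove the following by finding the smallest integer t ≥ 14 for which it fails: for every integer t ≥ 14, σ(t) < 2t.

t = 18

We need the least integer t ≥ 14 for which the claim fails.
The first 4 eligible values, up to t = 17, all satisfy the conclusion.
t = 18: σ(18) = 39; 39 ≥ 36.
Hence t = 18 is a counterexample.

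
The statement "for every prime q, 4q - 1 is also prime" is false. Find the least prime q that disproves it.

q = 7

We need the least prime q for which 4q - 1 is not prime.
For q = 2, 3, 5 the conclusion holds.
q = 7: 4q - 1 = 27 = 3 × 9, not prime.
Thus q = 7 disproves the claim, and no smaller q works.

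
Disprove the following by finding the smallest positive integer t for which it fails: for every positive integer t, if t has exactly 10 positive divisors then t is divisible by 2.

t = 405

A counterexample is any positive integer t such that t has exactly 10 positive divisors but t is not divisible by 2; we check each in order.
For t = 48, 80, 112, 162, 176, 208, 272, 304, 368 the conclusion holds.
t = 405: τ(405) = 10; 405 mod 2 = 1.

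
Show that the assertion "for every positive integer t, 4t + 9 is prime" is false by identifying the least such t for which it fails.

A counterexample is any positive integer t such that 4t + 9 is not prime; we check each in order.
For t = 1, 2 the conclusion holds.
t = 3: 4t + 9 = 21 = 3 × 7, composite.

t = 3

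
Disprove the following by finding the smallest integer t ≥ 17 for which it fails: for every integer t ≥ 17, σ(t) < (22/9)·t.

t = 24

The first 7 eligible values, up to t = 23, all satisfy the conclusion.
t = 24: σ(24) = 60; 60 ≥ 176/3.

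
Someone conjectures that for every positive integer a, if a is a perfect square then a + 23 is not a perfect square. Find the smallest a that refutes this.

a = 121

We need the least positive integer a for which a is a perfect square but a + 23 is a perfect square.
The first 10 eligible values, up to a = 100, all satisfy the conclusion.
a = 121: 121 = 11² and 121 + 23 = 144 = 12².
Hence a = 121 is a counterexample.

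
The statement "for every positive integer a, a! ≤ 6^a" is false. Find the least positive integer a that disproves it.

For a = 1, 2, 3, 4, …, 11, 12, 13 the conclusion holds.
a = 14: a! = 87178291200 and 6^a = 78364164096, so 87178291200 > 78364164096.

a = 14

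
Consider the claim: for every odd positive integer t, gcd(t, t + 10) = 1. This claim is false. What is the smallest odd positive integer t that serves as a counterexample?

t = 5

Check each odd positive integer t in order until gcd(t, t + 10) > 1.
For t = 1, 3 the conclusion holds.
t = 5: gcd(5, 15) = 5.
Thus t = 5 disproves the claim, and no smaller t works.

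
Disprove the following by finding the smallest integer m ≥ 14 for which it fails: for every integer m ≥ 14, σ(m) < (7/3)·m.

We need the least integer m ≥ 14 for which the claim fails.
For m = 14, 15, 16, 17, 18, 19, 20, 21, 22, 23 the conclusion holds.
m = 24: σ(24) = 60; 60 ≥ 56.
So m = 24 is the smallest counterexample.

m = 24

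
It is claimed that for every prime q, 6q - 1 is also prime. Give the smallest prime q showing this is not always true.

q = 2: 6q - 1 = 11, prime.
q = 3: 6q - 1 = 17, prime.
q = 5: 6q - 1 = 29, prime.
q = 7: 6q - 1 = 41, prime.
q = 11: 6q - 1 = 65 = 5 × 13, not prime.
Hence q = 11 is a counterexample.

q = 11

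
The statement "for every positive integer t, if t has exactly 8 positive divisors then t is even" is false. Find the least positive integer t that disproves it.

A counterexample is any positive integer t such that t has exactly 8 positive divisors but t is odd; we check each in order.
For t = 24, 30, 40, 42, …, 88, 102, 104 the conclusion holds.
t = 105: divisors of 105: 1, 3, 5, 7, 15, 21, 35, 105; 105 is odd.

t = 105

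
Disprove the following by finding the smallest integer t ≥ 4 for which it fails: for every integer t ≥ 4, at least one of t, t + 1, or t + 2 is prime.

t = 8

A counterexample is any integer t ≥ 4 such that t, t + 1, t + 2 are all composite; we check each in order.
The first 4 eligible values, up to t = 7, all satisfy the conclusion.
t = 8: 8 = 2 × 4; 9 = 3 × 3; 10 = 2 × 5 — all composite.
Thus t = 8 disproves the claim, and no smaller t works.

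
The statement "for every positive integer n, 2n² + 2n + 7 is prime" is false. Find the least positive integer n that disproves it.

n = 6

n = 1: 2n² + 2n + 7 = 11, prime.
n = 2: 2n² + 2n + 7 = 19, prime.
n = 3: 2n² + 2n + 7 = 31, prime.
n = 4: 2n² + 2n + 7 = 47, prime.
n = 5: 2n² + 2n + 7 = 67, prime.
n = 6: 2n² + 2n + 7 = 91 = 7 × 13, composite.
Thus n = 6 disproves the claim, and no smaller n works.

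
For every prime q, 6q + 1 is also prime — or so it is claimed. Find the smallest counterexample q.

q = 19

The first 7 eligible values, up to q = 17, all satisfy the conclusion.
q = 19: 6q + 1 = 115 = 5 × 23, not prime.
Thus q = 19 disproves the claim, and no smaller q works.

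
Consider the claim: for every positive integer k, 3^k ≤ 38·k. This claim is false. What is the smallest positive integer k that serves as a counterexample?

A counterexample is any positive integer k such that 3^k > 38·k; we check each in order.
k = 1: 3^k = 3 and 38·k = 38, so 3 ≤ 38.
k = 2: 3^k = 9 and 38·k = 76, so 9 ≤ 76.
k = 3: 3^k = 27 and 38·k = 114, so 27 ≤ 114.
k = 4: 3^k = 81 and 38·k = 152, so 81 ≤ 152.
k = 5: 3^k = 243 and 38·k = 190, so 243 > 190.

k = 5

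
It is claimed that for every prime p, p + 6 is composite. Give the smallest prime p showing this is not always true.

For p = 2, 3 the conclusion holds.
p = 5: p + 6 = 11, prime — not composite.

p = 5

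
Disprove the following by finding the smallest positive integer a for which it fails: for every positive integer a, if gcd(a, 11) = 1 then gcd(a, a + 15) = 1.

a = 1: gcd(1, 16) = 1.
a = 2: gcd(2, 17) = 1.
a = 3: gcd(3, 18) = 3.
Thus a = 3 disproves the claim, and no smaller a works.

a = 3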